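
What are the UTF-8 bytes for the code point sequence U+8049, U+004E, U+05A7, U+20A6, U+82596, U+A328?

U+8049: 3-byte form → E8 81 89.
U+004E: 1-byte form → 4E.
U+05A7: 2-byte form → D6 A7.
U+20A6: 3-byte form → E2 82 A6.
U+82596: 4-byte form → F2 82 96 96.
U+A328: 3-byte form → EA 8C A8.
Concatenated (16 bytes): E8 81 89 4E D6 A7 E2 82 A6 F2 82 96 96 EA 8C A8.

E8 81 89 4E D6 A7 E2 82 A6 F2 82 96 96 EA 8C A8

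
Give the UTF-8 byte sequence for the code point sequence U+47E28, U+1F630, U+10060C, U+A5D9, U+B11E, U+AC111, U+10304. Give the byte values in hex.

U+47E28: 4-byte form → F1 87 B8 A8.
U+1F630: 4-byte form → F0 9F 98 B0.
U+10060C: 4-byte form → F4 80 98 8C.
U+A5D9: 3-byte form → EA 97 99.
U+B11E: 3-byte form → EB 84 9E.
U+AC111: 4-byte form → F2 AC 84 91.
U+10304: 4-byte form → F0 90 8C 84.
Concatenated (26 bytes): F1 87 B8 A8 F0 9F 98 B0 F4 80 98 8C EA 97 99 EB 84 9E F2 AC 84 91 F0 90 8C 84.

F1 87 B8 A8 F0 9F 98 B0 F4 80 98 8C EA 97 99 EB 84 9E F2 AC 84 91 F0 90 8C 84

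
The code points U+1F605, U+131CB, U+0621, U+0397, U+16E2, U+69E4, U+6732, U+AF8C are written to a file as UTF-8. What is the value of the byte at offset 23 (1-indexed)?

1-indexed offset 23 is 0-indexed offset 22.
U+1F605 → 4-byte form F0 9F 98 85 at offsets 0–3.
U+131CB → 4-byte form F0 93 87 8B at offsets 4–7.
U+0621 → 2-byte form D8 A1 at offsets 8–9.
U+0397 → 2-byte form CE 97 at offsets 10–11.
U+16E2 → 3-byte form E1 9B A2 at offsets 12–14.
U+69E4 → 3-byte form E6 A7 A4 at offsets 15–17.
U+6732 → 3-byte form E6 9C B2 at offsets 18–20.
U+AF8C → 3-byte form EA BE 8C at offsets 21–23.
Offset 22 falls in char 8's range; it's byte 2 of EA BE 8C = 0xBE.

0xBE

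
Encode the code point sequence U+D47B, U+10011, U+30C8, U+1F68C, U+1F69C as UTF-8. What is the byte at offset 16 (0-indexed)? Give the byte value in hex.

0x9A

U+D47B → 3-byte form ED 91 BB at offsets 0–2.
U+10011 → 4-byte form F0 90 80 91 at offsets 3–6.
U+30C8 → 3-byte form E3 83 88 at offsets 7–9.
U+1F68C → 4-byte form F0 9F 9A 8C at offsets 10–13.
U+1F69C → 4-byte form F0 9F 9A 9C at offsets 14–17.
Offset 16 falls in char 5's range; it's byte 3 of F0 9F 9A 9C = 0x9A.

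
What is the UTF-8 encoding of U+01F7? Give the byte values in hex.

U+01F7 = 0x1F7 = 503 decimal. In range U+0080–U+07FF → 2-byte form: 110xxxxx 10xxxxxx.
Binary (11 bits): 00111110111.
Split 5+6: 00111 | 110111.
Byte 1: 11000111 = 0xC7.
Byte 2: 10110111 = 0xB7.

C7 B7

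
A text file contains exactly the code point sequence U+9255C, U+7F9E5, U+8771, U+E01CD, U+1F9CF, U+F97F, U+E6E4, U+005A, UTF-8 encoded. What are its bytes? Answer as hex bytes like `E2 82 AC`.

F2 92 95 9C F1 BF A7 A5 E8 9D B1 F3 A0 87 8D F0 9F A7 8F EF A5 BF EE 9B A4 5A

U+9255C: 4-byte form → F2 92 95 9C.
U+7F9E5: 4-byte form → F1 BF A7 A5.
U+8771: 3-byte form → E8 9D B1.
U+E01CD: 4-byte form → F3 A0 87 8D.
U+1F9CF: 4-byte form → F0 9F A7 8F.
U+F97F: 3-byte form → EF A5 BF.
U+E6E4: 3-byte form → EE 9B A4.
U+005A: 1-byte form → 5A.
Concatenated (26 bytes): F2 92 95 9C F1 BF A7 A5 E8 9D B1 F3 A0 87 8D F0 9F A7 8F EF A5 BF EE 9B A4 5A.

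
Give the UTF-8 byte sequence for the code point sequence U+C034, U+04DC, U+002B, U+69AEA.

U+C034: 3-byte form → EC 80 B4.
U+04DC: 2-byte form → D3 9C.
U+002B: 1-byte form → 2B.
U+69AEA: 4-byte form → F1 A9 AB AA.
Concatenated (10 bytes): EC 80 B4 D3 9C 2B F1 A9 AB AA.

EC 80 B4 D3 9C 2B F1 A9 AB AA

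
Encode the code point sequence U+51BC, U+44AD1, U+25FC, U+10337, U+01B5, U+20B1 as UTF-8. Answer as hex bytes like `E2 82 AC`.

U+51BC: 3-byte form → E5 86 BC.
U+44AD1: 4-byte form → F1 84 AB 91.
U+25FC: 3-byte form → E2 97 BC.
U+10337: 4-byte form → F0 90 8C B7.
U+01B5: 2-byte form → C6 B5.
U+20B1: 3-byte form → E2 82 B1.
Concatenated (19 bytes): E5 86 BC F1 84 AB 91 E2 97 BC F0 90 8C B7 C6 B5 E2 82 B1.

E5 86 BC F1 84 AB 91 E2 97 BC F0 90 8C B7 C6 B5 E2 82 B1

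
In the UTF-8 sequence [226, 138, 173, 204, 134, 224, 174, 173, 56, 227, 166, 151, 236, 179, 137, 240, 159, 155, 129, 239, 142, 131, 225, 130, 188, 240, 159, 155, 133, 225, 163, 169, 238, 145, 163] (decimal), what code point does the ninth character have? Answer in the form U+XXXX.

U+10BC

Offset 0: leading byte 0xE2 = 11100010 → 3-byte char #1 = E2 8A AD.
Offset 3: leading byte 0xCC = 11001100 → 2-byte char #2 = CC 86.
Offset 5: leading byte 0xE0 = 11100000 → 3-byte char #3 = E0 AE AD.
Offset 8: leading byte 0x38 = 00111000 → 1-byte char #4 = 38.
Offset 9: leading byte 0xE3 = 11100011 → 3-byte char #5 = E3 A6 97.
Offset 12: leading byte 0xEC = 11101100 → 3-byte char #6 = EC B3 89.
Offset 15: leading byte 0xF0 = 11110000 → 4-byte char #7 = F0 9F 9B 81.
Offset 19: leading byte 0xEF = 11101111 → 3-byte char #8 = EF 8E 83.
Offset 22: leading byte 0xE1 = 11100001 → 3-byte char #9 = E1 82 BC.
Leading byte 0xE1 = 11100001 matches 1110xxxx → 3-byte sequence.
Byte 1: 0xE1 = 11100001, payload 0001 (4 bits).
Byte 2: 0x82 = 10000010 (10xxxxxx ✓), payload 000010.
Byte 3: 0xBC = 10111100 (10xxxxxx ✓), payload 111100.
Concatenate: 0001000010111100 = 0x10BC (16 bits → U+10BC).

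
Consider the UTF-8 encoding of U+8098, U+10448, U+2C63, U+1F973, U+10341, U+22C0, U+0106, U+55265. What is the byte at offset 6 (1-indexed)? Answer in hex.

0x91

1-indexed offset 6 is 0-indexed offset 5.
U+8098 → 3-byte form E8 82 98 at offsets 0–2.
U+10448 → 4-byte form F0 90 91 88 at offsets 3–6.
Offset 5 falls in char 2's range; it's byte 3 of F0 90 91 88 = 0x91.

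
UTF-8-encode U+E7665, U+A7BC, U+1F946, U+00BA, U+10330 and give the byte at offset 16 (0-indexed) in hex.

U+E7665 → 4-byte form F3 A7 99 A5 at offsets 0–3.
U+A7BC → 3-byte form EA 9E BC at offsets 4–6.
U+1F946 → 4-byte form F0 9F A5 86 at offsets 7–10.
U+00BA → 2-byte form C2 BA at offsets 11–12.
U+10330 → 4-byte form F0 90 8C B0 at offsets 13–16.
Offset 16 falls in char 5's range; it's byte 4 of F0 90 8C B0 = 0xB0.

0xB0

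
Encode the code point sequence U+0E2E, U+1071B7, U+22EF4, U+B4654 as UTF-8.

E0 B8 AE F4 87 86 B7 F0 A2 BB B4 F2 B4 99 94

U+0E2E: 3-byte form → E0 B8 AE.
U+1071B7: 4-byte form → F4 87 86 B7.
U+22EF4: 4-byte form → F0 A2 BB B4.
U+B4654: 4-byte form → F2 B4 99 94.
Concatenated (15 bytes): E0 B8 AE F4 87 86 B7 F0 A2 BB B4 F2 B4 99 94.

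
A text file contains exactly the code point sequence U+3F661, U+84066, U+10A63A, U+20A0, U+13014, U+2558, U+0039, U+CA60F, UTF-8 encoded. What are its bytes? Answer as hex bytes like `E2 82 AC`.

U+3F661: 4-byte form → F0 BF 99 A1.
U+84066: 4-byte form → F2 84 81 A6.
U+10A63A: 4-byte form → F4 8A 98 BA.
U+20A0: 3-byte form → E2 82 A0.
U+13014: 4-byte form → F0 93 80 94.
U+2558: 3-byte form → E2 95 98.
U+0039: 1-byte form → 39.
U+CA60F: 4-byte form → F3 8A 98 8F.
Concatenated (27 bytes): F0 BF 99 A1 F2 84 81 A6 F4 8A 98 BA E2 82 A0 F0 93 80 94 E2 95 98 39 F3 8A 98 8F.

F0 BF 99 A1 F2 84 81 A6 F4 8A 98 BA E2 82 A0 F0 93 80 94 E2 95 98 39 F3 8A 98 8F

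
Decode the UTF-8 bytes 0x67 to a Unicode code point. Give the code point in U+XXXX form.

U+0067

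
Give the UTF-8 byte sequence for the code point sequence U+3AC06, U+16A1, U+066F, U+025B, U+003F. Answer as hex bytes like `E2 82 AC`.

F0 BA B0 86 E1 9A A1 D9 AF C9 9B 3F

U+3AC06: 4-byte form → F0 BA B0 86.
U+16A1: 3-byte form → E1 9A A1.
U+066F: 2-byte form → D9 AF.
U+025B: 2-byte form → C9 9B.
U+003F: 1-byte form → 3F.
Concatenated (12 bytes): F0 BA B0 86 E1 9A A1 D9 AF C9 9B 3F.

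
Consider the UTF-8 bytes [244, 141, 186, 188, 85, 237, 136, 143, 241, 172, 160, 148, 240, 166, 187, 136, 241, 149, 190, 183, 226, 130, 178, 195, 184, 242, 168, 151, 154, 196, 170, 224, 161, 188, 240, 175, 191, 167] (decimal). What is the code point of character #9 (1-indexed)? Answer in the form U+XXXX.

Offset 0: leading byte 0xF4 = 11110100 → 4-byte char #1 = F4 8D BA BC.
Offset 4: leading byte 0x55 = 01010101 → 1-byte char #2 = 55.
Offset 5: leading byte 0xED = 11101101 → 3-byte char #3 = ED 88 8F.
Offset 8: leading byte 0xF1 = 11110001 → 4-byte char #4 = F1 AC A0 94.
Offset 12: leading byte 0xF0 = 11110000 → 4-byte char #5 = F0 A6 BB 88.
Offset 16: leading byte 0xF1 = 11110001 → 4-byte char #6 = F1 95 BE B7.
Offset 20: leading byte 0xE2 = 11100010 → 3-byte char #7 = E2 82 B2.
Offset 23: leading byte 0xC3 = 11000011 → 2-byte char #8 = C3 B8.
Offset 25: leading byte 0xF2 = 11110010 → 4-byte char #9 = F2 A8 97 9A.
Leading byte 0xF2 = 11110010 matches 11110xxx → 4-byte sequence.
Byte 1: 0xF2 = 11110010, payload 010 (3 bits).
Byte 2: 0xA8 = 10101000 (10xxxxxx ✓), payload 101000.
Byte 3: 0x97 = 10010111 (10xxxxxx ✓), payload 010111.
Byte 4: 0x9A = 10011010 (10xxxxxx ✓), payload 011010.
Concatenate: 010101000010111011010 = 0xA85DA (21 bits → U+A85DA).

U+A85DA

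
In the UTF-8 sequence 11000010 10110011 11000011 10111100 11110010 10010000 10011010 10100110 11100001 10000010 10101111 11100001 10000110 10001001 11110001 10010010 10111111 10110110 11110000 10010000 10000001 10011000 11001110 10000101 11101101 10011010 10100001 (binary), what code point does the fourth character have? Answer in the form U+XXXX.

Offset 0: leading byte 0xC2 = 11000010 → 2-byte char #1 = C2 B3.
Offset 2: leading byte 0xC3 = 11000011 → 2-byte char #2 = C3 BC.
Offset 4: leading byte 0xF2 = 11110010 → 4-byte char #3 = F2 90 9A A6.
Offset 8: leading byte 0xE1 = 11100001 → 3-byte char #4 = E1 82 AF.
Leading byte 0xE1 = 11100001 matches 1110xxxx → 3-byte sequence.
Byte 1: 0xE1 = 11100001, payload 0001 (4 bits).
Byte 2: 0x82 = 10000010 (10xxxxxx ✓), payload 000010.
Byte 3: 0xAF = 10101111 (10xxxxxx ✓), payload 101111.
Concatenate: 0001000010101111 = 0x10AF (16 bits → U+10AF).

U+10AF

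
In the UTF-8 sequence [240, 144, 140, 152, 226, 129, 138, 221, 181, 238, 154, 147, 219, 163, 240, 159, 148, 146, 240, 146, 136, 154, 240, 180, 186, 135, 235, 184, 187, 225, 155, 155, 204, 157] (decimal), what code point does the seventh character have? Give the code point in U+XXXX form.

U+1221A

Offset 0: leading byte 0xF0 = 11110000 → 4-byte char #1 = F0 90 8C 98.
Offset 4: leading byte 0xE2 = 11100010 → 3-byte char #2 = E2 81 8A.
Offset 7: leading byte 0xDD = 11011101 → 2-byte char #3 = DD B5.
Offset 9: leading byte 0xEE = 11101110 → 3-byte char #4 = EE 9A 93.
Offset 12: leading byte 0xDB = 11011011 → 2-byte char #5 = DB A3.
Offset 14: leading byte 0xF0 = 11110000 → 4-byte char #6 = F0 9F 94 92.
Offset 18: leading byte 0xF0 = 11110000 → 4-byte char #7 = F0 92 88 9A.
Leading byte 0xF0 = 11110000 matches 11110xxx → 4-byte sequence.
Byte 1: 0xF0 = 11110000, payload 000 (3 bits).
Byte 2: 0x92 = 10010010 (10xxxxxx ✓), payload 010010.
Byte 3: 0x88 = 10001000 (10xxxxxx ✓), payload 001000.
Byte 4: 0x9A = 10011010 (10xxxxxx ✓), payload 011010.
Concatenate: 000010010001000011010 = 0x1221A (21 bits → U+1221A).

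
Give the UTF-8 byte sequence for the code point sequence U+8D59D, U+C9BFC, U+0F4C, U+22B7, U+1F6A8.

U+8D59D: 4-byte form → F2 8D 96 9D.
U+C9BFC: 4-byte form → F3 89 AF BC.
U+0F4C: 3-byte form → E0 BD 8C.
U+22B7: 3-byte form → E2 8A B7.
U+1F6A8: 4-byte form → F0 9F 9A A8.
Concatenated (18 bytes): F2 8D 96 9D F3 89 AF BC E0 BD 8C E2 8A B7 F0 9F 9A A8.

F2 8D 96 9D F3 89 AF BC E0 BD 8C E2 8A B7 F0 9F 9A A8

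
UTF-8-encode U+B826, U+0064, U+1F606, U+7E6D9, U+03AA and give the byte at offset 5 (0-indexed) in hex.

0x9F

U+B826 → 3-byte form EB A0 A6 at offsets 0–2.
U+0064 → 1-byte form 64 at offsets 3–3.
U+1F606 → 4-byte form F0 9F 98 86 at offsets 4–7.
Offset 5 falls in char 3's range; it's byte 2 of F0 9F 98 86 = 0x9F.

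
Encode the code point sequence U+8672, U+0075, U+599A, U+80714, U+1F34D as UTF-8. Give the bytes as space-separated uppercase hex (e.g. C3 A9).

U+8672: 3-byte form → E8 99 B2.
U+0075: 1-byte form → 75.
U+599A: 3-byte form → E5 A6 9A.
U+80714: 4-byte form → F2 80 9C 94.
U+1F34D: 4-byte form → F0 9F 8D 8D.
Concatenated (15 bytes): E8 99 B2 75 E5 A6 9A F2 80 9C 94 F0 9F 8D 8D.

E8 99 B2 75 E5 A6 9A F2 80 9C 94 F0 9F 8D 8D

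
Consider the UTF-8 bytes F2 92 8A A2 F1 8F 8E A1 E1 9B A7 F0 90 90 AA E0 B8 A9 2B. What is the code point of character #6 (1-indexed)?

Offset 0: leading byte 0xF2 = 11110010 → 4-byte char #1 = F2 92 8A A2.
Offset 4: leading byte 0xF1 = 11110001 → 4-byte char #2 = F1 8F 8E A1.
Offset 8: leading byte 0xE1 = 11100001 → 3-byte char #3 = E1 9B A7.
Offset 11: leading byte 0xF0 = 11110000 → 4-byte char #4 = F0 90 90 AA.
Offset 15: leading byte 0xE0 = 11100000 → 3-byte char #5 = E0 B8 A9.
Offset 18: leading byte 0x2B = 00101011 → 1-byte char #6 = 2B.
Leading byte 0x2B = 00101011 matches 0xxxxxxx → 1-byte sequence.
Byte 1: 0x2B = 00101011, payload 0101011 (7 bits).
Concatenate: 0101011 = 0x2B (7 bits → U+002B).

U+002B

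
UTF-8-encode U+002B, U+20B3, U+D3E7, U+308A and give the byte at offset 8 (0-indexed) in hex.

U+002B → 1-byte form 2B at offsets 0–0.
U+20B3 → 3-byte form E2 82 B3 at offsets 1–3.
U+D3E7 → 3-byte form ED 8F A7 at offsets 4–6.
U+308A → 3-byte form E3 82 8A at offsets 7–9.
Offset 8 falls in char 4's range; it's byte 2 of E3 82 8A = 0x82.

0x82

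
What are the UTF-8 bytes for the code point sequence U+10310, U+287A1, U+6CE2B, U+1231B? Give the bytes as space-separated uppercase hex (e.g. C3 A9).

F0 90 8C 90 F0 A8 9E A1 F1 AC B8 AB F0 92 8C 9B

U+10310: 4-byte form → F0 90 8C 90.
U+287A1: 4-byte form → F0 A8 9E A1.
U+6CE2B: 4-byte form → F1 AC B8 AB.
U+1231B: 4-byte form → F0 92 8C 9B.
Concatenated (16 bytes): F0 90 8C 90 F0 A8 9E A1 F1 AC B8 AB F0 92 8C 9B.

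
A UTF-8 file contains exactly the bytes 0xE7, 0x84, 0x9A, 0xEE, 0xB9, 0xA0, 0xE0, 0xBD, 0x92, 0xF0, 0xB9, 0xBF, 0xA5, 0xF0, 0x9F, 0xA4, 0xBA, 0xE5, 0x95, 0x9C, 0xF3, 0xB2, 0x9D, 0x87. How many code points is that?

Byte at offset 0: 0xE7 = 11100111 → 3-byte char (#1). Advance 3.
Byte at offset 3: 0xEE = 11101110 → 3-byte char (#2). Advance 3.
Byte at offset 6: 0xE0 = 11100000 → 3-byte char (#3). Advance 3.
Byte at offset 9: 0xF0 = 11110000 → 4-byte char (#4). Advance 4.
Byte at offset 13: 0xF0 = 11110000 → 4-byte char (#5). Advance 4.
Byte at offset 17: 0xE5 = 11100101 → 3-byte char (#6). Advance 3.
Byte at offset 20: 0xF3 = 11110011 → 4-byte char (#7). Advance 4.
Reached end at offset 24 after 7 code points.

7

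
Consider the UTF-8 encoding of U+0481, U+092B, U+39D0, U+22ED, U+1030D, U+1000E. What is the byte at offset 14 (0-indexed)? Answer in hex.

U+0481 → 2-byte form D2 81 at offsets 0–1.
U+092B → 3-byte form E0 A4 AB at offsets 2–4.
U+39D0 → 3-byte form E3 A7 90 at offsets 5–7.
U+22ED → 3-byte form E2 8B AD at offsets 8–10.
U+1030D → 4-byte form F0 90 8C 8D at offsets 11–14.
Offset 14 falls in char 5's range; it's byte 4 of F0 90 8C 8D = 0x8D.

0x8D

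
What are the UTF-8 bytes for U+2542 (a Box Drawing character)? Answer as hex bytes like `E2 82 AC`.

E2 95 82

U+2542 = 0x2542 = 9538 decimal. In range U+0800–U+FFFF → 3-byte form: 1110xxxx 10xxxxxx 10xxxxxx.
Binary (16 bits): 0010010101000010.
Split 4+6+6: 0010 | 010101 | 000010.
Byte 1: 11100010 = 0xE2.
Byte 2: 10010101 = 0x95.
Byte 3: 10000010 = 0x82.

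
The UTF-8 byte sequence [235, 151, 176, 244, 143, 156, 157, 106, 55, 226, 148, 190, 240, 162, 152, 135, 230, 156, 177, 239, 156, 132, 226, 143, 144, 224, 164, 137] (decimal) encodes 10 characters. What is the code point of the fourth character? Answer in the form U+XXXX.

Offset 0: leading byte 0xEB = 11101011 → 3-byte char #1 = EB 97 B0.
Offset 3: leading byte 0xF4 = 11110100 → 4-byte char #2 = F4 8F 9C 9D.
Offset 7: leading byte 0x6A = 01101010 → 1-byte char #3 = 6A.
Offset 8: leading byte 0x37 = 00110111 → 1-byte char #4 = 37.
Leading byte 0x37 = 00110111 matches 0xxxxxxx → 1-byte sequence.
Byte 1: 0x37 = 00110111, payload 0110111 (7 bits).
Concatenate: 0110111 = 0x37 (7 bits → U+0037).

U+0037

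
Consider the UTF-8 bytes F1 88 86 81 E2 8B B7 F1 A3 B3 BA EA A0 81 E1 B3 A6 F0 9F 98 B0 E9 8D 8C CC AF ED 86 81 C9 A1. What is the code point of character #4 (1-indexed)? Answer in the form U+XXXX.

Offset 0: leading byte 0xF1 = 11110001 → 4-byte char #1 = F1 88 86 81.
Offset 4: leading byte 0xE2 = 11100010 → 3-byte char #2 = E2 8B B7.
Offset 7: leading byte 0xF1 = 11110001 → 4-byte char #3 = F1 A3 B3 BA.
Offset 11: leading byte 0xEA = 11101010 → 3-byte char #4 = EA A0 81.
Leading byte 0xEA = 11101010 matches 1110xxxx → 3-byte sequence.
Byte 1: 0xEA = 11101010, payload 1010 (4 bits).
Byte 2: 0xA0 = 10100000 (10xxxxxx ✓), payload 100000.
Byte 3: 0x81 = 10000001 (10xxxxxx ✓), payload 000001.
Concatenate: 1010100000000001 = 0xA801 (16 bits → U+A801).

U+A801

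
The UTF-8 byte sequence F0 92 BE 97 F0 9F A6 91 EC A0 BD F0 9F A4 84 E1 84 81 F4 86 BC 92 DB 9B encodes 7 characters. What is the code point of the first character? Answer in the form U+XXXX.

Offset 0: leading byte 0xF0 = 11110000 → 4-byte char #1 = F0 92 BE 97.
Leading byte 0xF0 = 11110000 matches 11110xxx → 4-byte sequence.
Byte 1: 0xF0 = 11110000, payload 000 (3 bits).
Byte 2: 0x92 = 10010010 (10xxxxxx ✓), payload 010010.
Byte 3: 0xBE = 10111110 (10xxxxxx ✓), payload 111110.
Byte 4: 0x97 = 10010111 (10xxxxxx ✓), payload 010111.
Concatenate: 000010010111110010111 = 0x12F97 (21 bits → U+12F97).

U+12F97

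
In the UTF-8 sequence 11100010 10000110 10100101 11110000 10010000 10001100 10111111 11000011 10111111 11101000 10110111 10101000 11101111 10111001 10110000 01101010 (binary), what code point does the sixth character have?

U+006A

Offset 0: leading byte 0xE2 = 11100010 → 3-byte char #1 = E2 86 A5.
Offset 3: leading byte 0xF0 = 11110000 → 4-byte char #2 = F0 90 8C BF.
Offset 7: leading byte 0xC3 = 11000011 → 2-byte char #3 = C3 BF.
Offset 9: leading byte 0xE8 = 11101000 → 3-byte char #4 = E8 B7 A8.
Offset 12: leading byte 0xEF = 11101111 → 3-byte char #5 = EF B9 B0.
Offset 15: leading byte 0x6A = 01101010 → 1-byte char #6 = 6A.
Leading byte 0x6A = 01101010 matches 0xxxxxxx → 1-byte sequence.
Byte 1: 0x6A = 01101010, payload 1101010 (7 bits).
Concatenate: 1101010 = 0x6A (7 bits → U+006A).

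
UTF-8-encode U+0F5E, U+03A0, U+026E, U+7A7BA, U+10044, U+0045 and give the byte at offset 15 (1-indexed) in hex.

1-indexed offset 15 is 0-indexed offset 14.
U+0F5E → 3-byte form E0 BD 9E at offsets 0–2.
U+03A0 → 2-byte form CE A0 at offsets 3–4.
U+026E → 2-byte form C9 AE at offsets 5–6.
U+7A7BA → 4-byte form F1 BA 9E BA at offsets 7–10.
U+10044 → 4-byte form F0 90 81 84 at offsets 11–14.
Offset 14 falls in char 5's range; it's byte 4 of F0 90 81 84 = 0x84.

0x84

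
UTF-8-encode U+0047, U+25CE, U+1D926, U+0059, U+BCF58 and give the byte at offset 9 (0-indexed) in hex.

U+0047 → 1-byte form 47 at offsets 0–0.
U+25CE → 3-byte form E2 97 8E at offsets 1–3.
U+1D926 → 4-byte form F0 9D A4 A6 at offsets 4–7.
U+0059 → 1-byte form 59 at offsets 8–8.
U+BCF58 → 4-byte form F2 BC BD 98 at offsets 9–12.
Offset 9 falls in char 5's range; it's byte 1 of F2 BC BD 98 = 0xF2.

0xF2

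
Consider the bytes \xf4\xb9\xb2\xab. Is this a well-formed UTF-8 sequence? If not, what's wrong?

Leading byte 0xF4 = 11110100 → 4-byte form.
Payload = 0x139CAB, which exceeds U+10FFFF, the maximum Unicode code point. (Leading bytes F5–FF, or F4 followed by ≥ 0x90, are invalid.)

invalid (encodes a value above U+10FFFF)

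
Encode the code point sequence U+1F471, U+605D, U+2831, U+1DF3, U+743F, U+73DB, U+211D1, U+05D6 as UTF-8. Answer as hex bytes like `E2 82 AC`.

U+1F471: 4-byte form → F0 9F 91 B1.
U+605D: 3-byte form → E6 81 9D.
U+2831: 3-byte form → E2 A0 B1.
U+1DF3: 3-byte form → E1 B7 B3.
U+743F: 3-byte form → E7 90 BF.
U+73DB: 3-byte form → E7 8F 9B.
U+211D1: 4-byte form → F0 A1 87 91.
U+05D6: 2-byte form → D7 96.
Concatenated (25 bytes): F0 9F 91 B1 E6 81 9D E2 A0 B1 E1 B7 B3 E7 90 BF E7 8F 9B F0 A1 87 91 D7 96.

F0 9F 91 B1 E6 81 9D E2 A0 B1 E1 B7 B3 E7 90 BF E7 8F 9B F0 A1 87 91 D7 96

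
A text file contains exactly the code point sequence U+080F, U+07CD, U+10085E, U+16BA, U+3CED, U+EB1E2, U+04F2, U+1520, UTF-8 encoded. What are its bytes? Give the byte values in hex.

E0 A0 8F DF 8D F4 80 A1 9E E1 9A BA E3 B3 AD F3 AB 87 A2 D3 B2 E1 94 A0

U+080F: 3-byte form → E0 A0 8F.
U+07CD: 2-byte form → DF 8D.
U+10085E: 4-byte form → F4 80 A1 9E.
U+16BA: 3-byte form → E1 9A BA.
U+3CED: 3-byte form → E3 B3 AD.
U+EB1E2: 4-byte form → F3 AB 87 A2.
U+04F2: 2-byte form → D3 B2.
U+1520: 3-byte form → E1 94 A0.
Concatenated (24 bytes): E0 A0 8F DF 8D F4 80 A1 9E E1 9A BA E3 B3 AD F3 AB 87 A2 D3 B2 E1 94 A0.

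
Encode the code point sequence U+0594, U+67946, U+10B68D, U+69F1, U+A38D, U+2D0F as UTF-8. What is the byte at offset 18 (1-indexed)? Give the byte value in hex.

0xB4

1-indexed offset 18 is 0-indexed offset 17.
U+0594 → 2-byte form D6 94 at offsets 0–1.
U+67946 → 4-byte form F1 A7 A5 86 at offsets 2–5.
U+10B68D → 4-byte form F4 8B 9A 8D at offsets 6–9.
U+69F1 → 3-byte form E6 A7 B1 at offsets 10–12.
U+A38D → 3-byte form EA 8E 8D at offsets 13–15.
U+2D0F → 3-byte form E2 B4 8F at offsets 16–18.
Offset 17 falls in char 6's range; it's byte 2 of E2 B4 8F = 0xB4.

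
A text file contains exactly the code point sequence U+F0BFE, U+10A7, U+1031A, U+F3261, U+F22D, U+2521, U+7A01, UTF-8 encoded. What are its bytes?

F3 B0 AF BE E1 82 A7 F0 90 8C 9A F3 B3 89 A1 EF 88 AD E2 94 A1 E7 A8 81

U+F0BFE: 4-byte form → F3 B0 AF BE.
U+10A7: 3-byte form → E1 82 A7.
U+1031A: 4-byte form → F0 90 8C 9A.
U+F3261: 4-byte form → F3 B3 89 A1.
U+F22D: 3-byte form → EF 88 AD.
U+2521: 3-byte form → E2 94 A1.
U+7A01: 3-byte form → E7 A8 81.
Concatenated (24 bytes): F3 B0 AF BE E1 82 A7 F0 90 8C 9A F3 B3 89 A1 EF 88 AD E2 94 A1 E7 A8 81.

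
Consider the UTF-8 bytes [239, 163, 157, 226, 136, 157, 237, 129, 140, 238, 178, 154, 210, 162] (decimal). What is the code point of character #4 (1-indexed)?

U+EC9A

Offset 0: leading byte 0xEF = 11101111 → 3-byte char #1 = EF A3 9D.
Offset 3: leading byte 0xE2 = 11100010 → 3-byte char #2 = E2 88 9D.
Offset 6: leading byte 0xED = 11101101 → 3-byte char #3 = ED 81 8C.
Offset 9: leading byte 0xEE = 11101110 → 3-byte char #4 = EE B2 9A.
Leading byte 0xEE = 11101110 matches 1110xxxx → 3-byte sequence.
Byte 1: 0xEE = 11101110, payload 1110 (4 bits).
Byte 2: 0xB2 = 10110010 (10xxxxxx ✓), payload 110010.
Byte 3: 0x9A = 10011010 (10xxxxxx ✓), payload 011010.
Concatenate: 1110110010011010 = 0xEC9A (16 bits → U+EC9A).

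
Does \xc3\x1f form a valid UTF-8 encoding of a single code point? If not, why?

invalid (non-continuation byte where continuation expected)

Leading byte 0xC3 = 11000011 → 2-byte form.
Byte 2 is 0x1F = 00011111, which is not 10xxxxxx — expected a continuation byte.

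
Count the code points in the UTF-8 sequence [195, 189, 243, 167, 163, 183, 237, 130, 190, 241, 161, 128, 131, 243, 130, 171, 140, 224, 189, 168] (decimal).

6

Byte at offset 0: 0xC3 = 11000011 → 2-byte char (#1). Advance 2.
Byte at offset 2: 0xF3 = 11110011 → 4-byte char (#2). Advance 4.
Byte at offset 6: 0xED = 11101101 → 3-byte char (#3). Advance 3.
Byte at offset 9: 0xF1 = 11110001 → 4-byte char (#4). Advance 4.
Byte at offset 13: 0xF3 = 11110011 → 4-byte char (#5). Advance 4.
Byte at offset 17: 0xE0 = 11100000 → 3-byte char (#6). Advance 3.
Reached end at offset 20 after 6 code points.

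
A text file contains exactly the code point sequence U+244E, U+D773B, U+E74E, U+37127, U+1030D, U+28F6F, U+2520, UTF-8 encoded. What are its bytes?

U+244E: 3-byte form → E2 91 8E.
U+D773B: 4-byte form → F3 97 9C BB.
U+E74E: 3-byte form → EE 9D 8E.
U+37127: 4-byte form → F0 B7 84 A7.
U+1030D: 4-byte form → F0 90 8C 8D.
U+28F6F: 4-byte form → F0 A8 BD AF.
U+2520: 3-byte form → E2 94 A0.
Concatenated (25 bytes): E2 91 8E F3 97 9C BB EE 9D 8E F0 B7 84 A7 F0 90 8C 8D F0 A8 BD AF E2 94 A0.

E2 91 8E F3 97 9C BB EE 9D 8E F0 B7 84 A7 F0 90 8C 8D F0 A8 BD AF E2 94 A0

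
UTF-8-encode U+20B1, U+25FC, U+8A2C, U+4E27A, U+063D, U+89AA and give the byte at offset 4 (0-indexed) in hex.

0x97

U+20B1 → 3-byte form E2 82 B1 at offsets 0–2.
U+25FC → 3-byte form E2 97 BC at offsets 3–5.
Offset 4 falls in char 2's range; it's byte 2 of E2 97 BC = 0x97.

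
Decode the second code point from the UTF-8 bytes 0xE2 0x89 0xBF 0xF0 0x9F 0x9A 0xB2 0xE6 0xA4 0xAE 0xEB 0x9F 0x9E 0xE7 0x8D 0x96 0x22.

U+1F6B2

Offset 0: leading byte 0xE2 = 11100010 → 3-byte char #1 = E2 89 BF.
Offset 3: leading byte 0xF0 = 11110000 → 4-byte char #2 = F0 9F 9A B2.
Leading byte 0xF0 = 11110000 matches 11110xxx → 4-byte sequence.
Byte 1: 0xF0 = 11110000, payload 000 (3 bits).
Byte 2: 0x9F = 10011111 (10xxxxxx ✓), payload 011111.
Byte 3: 0x9A = 10011010 (10xxxxxx ✓), payload 011010.
Byte 4: 0xB2 = 10110010 (10xxxxxx ✓), payload 110010.
Concatenate: 000011111011010110010 = 0x1F6B2 (21 bits → U+1F6B2).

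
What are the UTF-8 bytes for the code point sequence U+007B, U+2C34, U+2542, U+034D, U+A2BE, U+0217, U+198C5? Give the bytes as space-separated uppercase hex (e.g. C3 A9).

U+007B: 1-byte form → 7B.
U+2C34: 3-byte form → E2 B0 B4.
U+2542: 3-byte form → E2 95 82.
U+034D: 2-byte form → CD 8D.
U+A2BE: 3-byte form → EA 8A BE.
U+0217: 2-byte form → C8 97.
U+198C5: 4-byte form → F0 99 A3 85.
Concatenated (18 bytes): 7B E2 B0 B4 E2 95 82 CD 8D EA 8A BE C8 97 F0 99 A3 85.

7B E2 B0 B4 E2 95 82 CD 8D EA 8A BE C8 97 F0 99 A3 85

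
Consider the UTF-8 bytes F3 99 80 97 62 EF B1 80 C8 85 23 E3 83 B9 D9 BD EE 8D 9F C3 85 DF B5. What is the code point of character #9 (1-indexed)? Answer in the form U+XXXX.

U+00C5

Offset 0: leading byte 0xF3 = 11110011 → 4-byte char #1 = F3 99 80 97.
Offset 4: leading byte 0x62 = 01100010 → 1-byte char #2 = 62.
Offset 5: leading byte 0xEF = 11101111 → 3-byte char #3 = EF B1 80.
Offset 8: leading byte 0xC8 = 11001000 → 2-byte char #4 = C8 85.
Offset 10: leading byte 0x23 = 00100011 → 1-byte char #5 = 23.
Offset 11: leading byte 0xE3 = 11100011 → 3-byte char #6 = E3 83 B9.
Offset 14: leading byte 0xD9 = 11011001 → 2-byte char #7 = D9 BD.
Offset 16: leading byte 0xEE = 11101110 → 3-byte char #8 = EE 8D 9F.
Offset 19: leading byte 0xC3 = 11000011 → 2-byte char #9 = C3 85.
Leading byte 0xC3 = 11000011 matches 110xxxxx → 2-byte sequence.
Byte 1: 0xC3 = 11000011, payload 00011 (5 bits).
Byte 2: 0x85 = 10000101 (10xxxxxx ✓), payload 000101.
Concatenate: 00011000101 = 0xC5 (11 bits → U+00C5).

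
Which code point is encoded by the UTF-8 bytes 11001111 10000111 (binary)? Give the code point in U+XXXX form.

Leading byte 0xCF = 11001111 matches 110xxxxx → 2-byte sequence.
Byte 1: 0xCF = 11001111, payload 01111 (5 bits).
Byte 2: 0x87 = 10000111 (10xxxxxx ✓), payload 000111.
Concatenate: 01111000111 = 0x3C7 (11 bits → U+03C7).

U+03C7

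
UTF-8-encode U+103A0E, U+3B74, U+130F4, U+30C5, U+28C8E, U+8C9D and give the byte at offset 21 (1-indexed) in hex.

0x9D

1-indexed offset 21 is 0-indexed offset 20.
U+103A0E → 4-byte form F4 83 A8 8E at offsets 0–3.
U+3B74 → 3-byte form E3 AD B4 at offsets 4–6.
U+130F4 → 4-byte form F0 93 83 B4 at offsets 7–10.
U+30C5 → 3-byte form E3 83 85 at offsets 11–13.
U+28C8E → 4-byte form F0 A8 B2 8E at offsets 14–17.
U+8C9D → 3-byte form E8 B2 9D at offsets 18–20.
Offset 20 falls in char 6's range; it's byte 3 of E8 B2 9D = 0x9D.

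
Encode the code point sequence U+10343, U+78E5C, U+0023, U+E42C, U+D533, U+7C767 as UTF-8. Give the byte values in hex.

F0 90 8D 83 F1 B8 B9 9C 23 EE 90 AC ED 94 B3 F1 BC 9D A7

U+10343: 4-byte form → F0 90 8D 83.
U+78E5C: 4-byte form → F1 B8 B9 9C.
U+0023: 1-byte form → 23.
U+E42C: 3-byte form → EE 90 AC.
U+D533: 3-byte form → ED 94 B3.
U+7C767: 4-byte form → F1 BC 9D A7.
Concatenated (19 bytes): F0 90 8D 83 F1 B8 B9 9C 23 EE 90 AC ED 94 B3 F1 BC 9D A7.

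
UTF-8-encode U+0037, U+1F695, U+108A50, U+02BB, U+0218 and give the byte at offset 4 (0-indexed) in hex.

U+0037 → 1-byte form 37 at offsets 0–0.
U+1F695 → 4-byte form F0 9F 9A 95 at offsets 1–4.
Offset 4 falls in char 2's range; it's byte 4 of F0 9F 9A 95 = 0x95.

0x95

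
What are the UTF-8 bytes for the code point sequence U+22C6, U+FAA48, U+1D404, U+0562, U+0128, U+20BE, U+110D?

U+22C6: 3-byte form → E2 8B 86.
U+FAA48: 4-byte form → F3 BA A9 88.
U+1D404: 4-byte form → F0 9D 90 84.
U+0562: 2-byte form → D5 A2.
U+0128: 2-byte form → C4 A8.
U+20BE: 3-byte form → E2 82 BE.
U+110D: 3-byte form → E1 84 8D.
Concatenated (21 bytes): E2 8B 86 F3 BA A9 88 F0 9D 90 84 D5 A2 C4 A8 E2 82 BE E1 84 8D.

E2 8B 86 F3 BA A9 88 F0 9D 90 84 D5 A2 C4 A8 E2 82 BE E1 84 8D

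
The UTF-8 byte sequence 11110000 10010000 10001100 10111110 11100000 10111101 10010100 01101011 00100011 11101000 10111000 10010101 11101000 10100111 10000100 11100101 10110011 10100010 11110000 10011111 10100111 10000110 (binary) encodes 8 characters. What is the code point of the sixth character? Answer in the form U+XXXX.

Offset 0: leading byte 0xF0 = 11110000 → 4-byte char #1 = F0 90 8C BE.
Offset 4: leading byte 0xE0 = 11100000 → 3-byte char #2 = E0 BD 94.
Offset 7: leading byte 0x6B = 01101011 → 1-byte char #3 = 6B.
Offset 8: leading byte 0x23 = 00100011 → 1-byte char #4 = 23.
Offset 9: leading byte 0xE8 = 11101000 → 3-byte char #5 = E8 B8 95.
Offset 12: leading byte 0xE8 = 11101000 → 3-byte char #6 = E8 A7 84.
Leading byte 0xE8 = 11101000 matches 1110xxxx → 3-byte sequence.
Byte 1: 0xE8 = 11101000, payload 1000 (4 bits).
Byte 2: 0xA7 = 10100111 (10xxxxxx ✓), payload 100111.
Byte 3: 0x84 = 10000100 (10xxxxxx ✓), payload 000100.
Concatenate: 1000100111000100 = 0x89C4 (16 bits → U+89C4).

U+89C4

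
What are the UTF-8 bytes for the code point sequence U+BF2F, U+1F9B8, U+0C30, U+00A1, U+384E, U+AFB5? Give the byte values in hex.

U+BF2F: 3-byte form → EB BC AF.
U+1F9B8: 4-byte form → F0 9F A6 B8.
U+0C30: 3-byte form → E0 B0 B0.
U+00A1: 2-byte form → C2 A1.
U+384E: 3-byte form → E3 A1 8E.
U+AFB5: 3-byte form → EA BE B5.
Concatenated (18 bytes): EB BC AF F0 9F A6 B8 E0 B0 B0 C2 A1 E3 A1 8E EA BE B5.

EB BC AF F0 9F A6 B8 E0 B0 B0 C2 A1 E3 A1 8E EA BE B5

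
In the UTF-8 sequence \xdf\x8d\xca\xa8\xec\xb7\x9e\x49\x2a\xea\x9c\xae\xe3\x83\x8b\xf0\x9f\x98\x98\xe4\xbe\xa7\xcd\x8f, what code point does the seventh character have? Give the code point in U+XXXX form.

U+30CB

Offset 0: leading byte 0xDF = 11011111 → 2-byte char #1 = DF 8D.
Offset 2: leading byte 0xCA = 11001010 → 2-byte char #2 = CA A8.
Offset 4: leading byte 0xEC = 11101100 → 3-byte char #3 = EC B7 9E.
Offset 7: leading byte 0x49 = 01001001 → 1-byte char #4 = 49.
Offset 8: leading byte 0x2A = 00101010 → 1-byte char #5 = 2A.
Offset 9: leading byte 0xEA = 11101010 → 3-byte char #6 = EA 9C AE.
Offset 12: leading byte 0xE3 = 11100011 → 3-byte char #7 = E3 83 8B.
Leading byte 0xE3 = 11100011 matches 1110xxxx → 3-byte sequence.
Byte 1: 0xE3 = 11100011, payload 0011 (4 bits).
Byte 2: 0x83 = 10000011 (10xxxxxx ✓), payload 000011.
Byte 3: 0x8B = 10001011 (10xxxxxx ✓), payload 001011.
Concatenate: 0011000011001011 = 0x30CB (16 bits → U+30CB).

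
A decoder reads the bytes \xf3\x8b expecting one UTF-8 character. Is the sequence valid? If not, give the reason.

Leading byte 0xF3 = 11110011 → 4-byte form, but only 2 bytes are present.

invalid (sequence truncated)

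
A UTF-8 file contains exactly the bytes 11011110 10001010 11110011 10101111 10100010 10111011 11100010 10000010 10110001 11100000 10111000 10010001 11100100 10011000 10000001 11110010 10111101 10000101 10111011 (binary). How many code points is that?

6

Byte at offset 0: 0xDE = 11011110 → 2-byte char (#1). Advance 2.
Byte at offset 2: 0xF3 = 11110011 → 4-byte char (#2). Advance 4.
Byte at offset 6: 0xE2 = 11100010 → 3-byte char (#3). Advance 3.
Byte at offset 9: 0xE0 = 11100000 → 3-byte char (#4). Advance 3.
Byte at offset 12: 0xE4 = 11100100 → 3-byte char (#5). Advance 3.
Byte at offset 15: 0xF2 = 11110010 → 4-byte char (#6). Advance 4.
Reached end at offset 19 after 6 code points.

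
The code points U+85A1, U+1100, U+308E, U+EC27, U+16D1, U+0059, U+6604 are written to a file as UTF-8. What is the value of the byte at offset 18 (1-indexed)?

1-indexed offset 18 is 0-indexed offset 17.
U+85A1 → 3-byte form E8 96 A1 at offsets 0–2.
U+1100 → 3-byte form E1 84 80 at offsets 3–5.
U+308E → 3-byte form E3 82 8E at offsets 6–8.
U+EC27 → 3-byte form EE B0 A7 at offsets 9–11.
U+16D1 → 3-byte form E1 9B 91 at offsets 12–14.
U+0059 → 1-byte form 59 at offsets 15–15.
U+6604 → 3-byte form E6 98 84 at offsets 16–18.
Offset 17 falls in char 7's range; it's byte 2 of E6 98 84 = 0x98.

0x98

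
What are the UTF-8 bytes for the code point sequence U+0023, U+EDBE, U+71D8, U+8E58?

23 EE B6 BE E7 87 98 E8 B9 98

U+0023: 1-byte form → 23.
U+EDBE: 3-byte form → EE B6 BE.
U+71D8: 3-byte form → E7 87 98.
U+8E58: 3-byte form → E8 B9 98.
Concatenated (10 bytes): 23 EE B6 BE E7 87 98 E8 B9 98.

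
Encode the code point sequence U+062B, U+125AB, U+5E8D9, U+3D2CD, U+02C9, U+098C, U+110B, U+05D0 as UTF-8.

D8 AB F0 92 96 AB F1 9E A3 99 F0 BD 8B 8D CB 89 E0 A6 8C E1 84 8B D7 90

U+062B: 2-byte form → D8 AB.
U+125AB: 4-byte form → F0 92 96 AB.
U+5E8D9: 4-byte form → F1 9E A3 99.
U+3D2CD: 4-byte form → F0 BD 8B 8D.
U+02C9: 2-byte form → CB 89.
U+098C: 3-byte form → E0 A6 8C.
U+110B: 3-byte form → E1 84 8B.
U+05D0: 2-byte form → D7 90.
Concatenated (24 bytes): D8 AB F0 92 96 AB F1 9E A3 99 F0 BD 8B 8D CB 89 E0 A6 8C E1 84 8B D7 90.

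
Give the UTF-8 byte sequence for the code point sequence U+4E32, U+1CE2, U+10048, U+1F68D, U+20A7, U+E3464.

U+4E32: 3-byte form → E4 B8 B2.
U+1CE2: 3-byte form → E1 B3 A2.
U+10048: 4-byte form → F0 90 81 88.
U+1F68D: 4-byte form → F0 9F 9A 8D.
U+20A7: 3-byte form → E2 82 A7.
U+E3464: 4-byte form → F3 A3 91 A4.
Concatenated (21 bytes): E4 B8 B2 E1 B3 A2 F0 90 81 88 F0 9F 9A 8D E2 82 A7 F3 A3 91 A4.

E4 B8 B2 E1 B3 A2 F0 90 81 88 F0 9F 9A 8D E2 82 A7 F3 A3 91 A4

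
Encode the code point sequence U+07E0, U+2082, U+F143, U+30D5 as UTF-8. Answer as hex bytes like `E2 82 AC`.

U+07E0: 2-byte form → DF A0.
U+2082: 3-byte form → E2 82 82.
U+F143: 3-byte form → EF 85 83.
U+30D5: 3-byte form → E3 83 95.
Concatenated (11 bytes): DF A0 E2 82 82 EF 85 83 E3 83 95.

DF A0 E2 82 82 EF 85 83 E3 83 95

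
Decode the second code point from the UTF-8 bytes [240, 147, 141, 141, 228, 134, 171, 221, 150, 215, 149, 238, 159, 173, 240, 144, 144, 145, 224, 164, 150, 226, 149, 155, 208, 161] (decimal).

Offset 0: leading byte 0xF0 = 11110000 → 4-byte char #1 = F0 93 8D 8D.
Offset 4: leading byte 0xE4 = 11100100 → 3-byte char #2 = E4 86 AB.
Leading byte 0xE4 = 11100100 matches 1110xxxx → 3-byte sequence.
Byte 1: 0xE4 = 11100100, payload 0100 (4 bits).
Byte 2: 0x86 = 10000110 (10xxxxxx ✓), payload 000110.
Byte 3: 0xAB = 10101011 (10xxxxxx ✓), payload 101011.
Concatenate: 0100000110101011 = 0x41AB (16 bits → U+41AB).

U+41AB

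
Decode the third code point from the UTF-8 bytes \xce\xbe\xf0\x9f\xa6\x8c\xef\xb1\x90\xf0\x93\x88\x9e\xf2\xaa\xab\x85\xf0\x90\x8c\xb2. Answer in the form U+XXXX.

Offset 0: leading byte 0xCE = 11001110 → 2-byte char #1 = CE BE.
Offset 2: leading byte 0xF0 = 11110000 → 4-byte char #2 = F0 9F A6 8C.
Offset 6: leading byte 0xEF = 11101111 → 3-byte char #3 = EF B1 90.
Leading byte 0xEF = 11101111 matches 1110xxxx → 3-byte sequence.
Byte 1: 0xEF = 11101111, payload 1111 (4 bits).
Byte 2: 0xB1 = 10110001 (10xxxxxx ✓), payload 110001.
Byte 3: 0x90 = 10010000 (10xxxxxx ✓), payload 010000.
Concatenate: 1111110001010000 = 0xFC50 (16 bits → U+FC50).

U+FC50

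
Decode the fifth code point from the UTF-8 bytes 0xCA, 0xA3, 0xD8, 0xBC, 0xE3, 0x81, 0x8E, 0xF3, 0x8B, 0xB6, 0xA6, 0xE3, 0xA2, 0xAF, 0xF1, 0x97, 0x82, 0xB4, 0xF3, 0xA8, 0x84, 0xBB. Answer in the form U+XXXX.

U+38AF

Offset 0: leading byte 0xCA = 11001010 → 2-byte char #1 = CA A3.
Offset 2: leading byte 0xD8 = 11011000 → 2-byte char #2 = D8 BC.
Offset 4: leading byte 0xE3 = 11100011 → 3-byte char #3 = E3 81 8E.
Offset 7: leading byte 0xF3 = 11110011 → 4-byte char #4 = F3 8B B6 A6.
Offset 11: leading byte 0xE3 = 11100011 → 3-byte char #5 = E3 A2 AF.
Leading byte 0xE3 = 11100011 matches 1110xxxx → 3-byte sequence.
Byte 1: 0xE3 = 11100011, payload 0011 (4 bits).
Byte 2: 0xA2 = 10100010 (10xxxxxx ✓), payload 100010.
Byte 3: 0xAF = 10101111 (10xxxxxx ✓), payload 101111.
Concatenate: 0011100010101111 = 0x38AF (16 bits → U+38AF).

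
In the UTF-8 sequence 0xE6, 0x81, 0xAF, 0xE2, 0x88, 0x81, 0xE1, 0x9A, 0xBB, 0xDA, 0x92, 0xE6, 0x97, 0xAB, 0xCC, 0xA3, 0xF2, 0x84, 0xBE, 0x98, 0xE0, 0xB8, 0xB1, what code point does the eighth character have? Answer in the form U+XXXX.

U+0E31

Offset 0: leading byte 0xE6 = 11100110 → 3-byte char #1 = E6 81 AF.
Offset 3: leading byte 0xE2 = 11100010 → 3-byte char #2 = E2 88 81.
Offset 6: leading byte 0xE1 = 11100001 → 3-byte char #3 = E1 9A BB.
Offset 9: leading byte 0xDA = 11011010 → 2-byte char #4 = DA 92.
Offset 11: leading byte 0xE6 = 11100110 → 3-byte char #5 = E6 97 AB.
Offset 14: leading byte 0xCC = 11001100 → 2-byte char #6 = CC A3.
Offset 16: leading byte 0xF2 = 11110010 → 4-byte char #7 = F2 84 BE 98.
Offset 20: leading byte 0xE0 = 11100000 → 3-byte char #8 = E0 B8 B1.
Leading byte 0xE0 = 11100000 matches 1110xxxx → 3-byte sequence.
Byte 1: 0xE0 = 11100000, payload 0000 (4 bits).
Byte 2: 0xB8 = 10111000 (10xxxxxx ✓), payload 111000.
Byte 3: 0xB1 = 10110001 (10xxxxxx ✓), payload 110001.
Concatenate: 0000111000110001 = 0xE31 (16 bits → U+0E31).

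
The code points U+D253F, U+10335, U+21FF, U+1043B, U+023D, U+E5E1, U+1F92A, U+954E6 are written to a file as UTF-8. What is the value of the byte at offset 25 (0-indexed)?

0x95

U+D253F → 4-byte form F3 92 94 BF at offsets 0–3.
U+10335 → 4-byte form F0 90 8C B5 at offsets 4–7.
U+21FF → 3-byte form E2 87 BF at offsets 8–10.
U+1043B → 4-byte form F0 90 90 BB at offsets 11–14.
U+023D → 2-byte form C8 BD at offsets 15–16.
U+E5E1 → 3-byte form EE 97 A1 at offsets 17–19.
U+1F92A → 4-byte form F0 9F A4 AA at offsets 20–23.
U+954E6 → 4-byte form F2 95 93 A6 at offsets 24–27.
Offset 25 falls in char 8's range; it's byte 2 of F2 95 93 A6 = 0x95.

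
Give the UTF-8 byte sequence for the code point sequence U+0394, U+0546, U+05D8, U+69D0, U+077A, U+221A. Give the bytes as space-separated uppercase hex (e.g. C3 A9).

U+0394: 2-byte form → CE 94.
U+0546: 2-byte form → D5 86.
U+05D8: 2-byte form → D7 98.
U+69D0: 3-byte form → E6 A7 90.
U+077A: 2-byte form → DD BA.
U+221A: 3-byte form → E2 88 9A.
Concatenated (14 bytes): CE 94 D5 86 D7 98 E6 A7 90 DD BA E2 88 9A.

CE 94 D5 86 D7 98 E6 A7 90 DD BA E2 88 9A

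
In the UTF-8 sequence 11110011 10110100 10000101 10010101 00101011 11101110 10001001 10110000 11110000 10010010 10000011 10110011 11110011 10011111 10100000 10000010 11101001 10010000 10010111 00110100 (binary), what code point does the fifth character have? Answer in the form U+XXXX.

U+DF802

Offset 0: leading byte 0xF3 = 11110011 → 4-byte char #1 = F3 B4 85 95.
Offset 4: leading byte 0x2B = 00101011 → 1-byte char #2 = 2B.
Offset 5: leading byte 0xEE = 11101110 → 3-byte char #3 = EE 89 B0.
Offset 8: leading byte 0xF0 = 11110000 → 4-byte char #4 = F0 92 83 B3.
Offset 12: leading byte 0xF3 = 11110011 → 4-byte char #5 = F3 9F A0 82.
Leading byte 0xF3 = 11110011 matches 11110xxx → 4-byte sequence.
Byte 1: 0xF3 = 11110011, payload 011 (3 bits).
Byte 2: 0x9F = 10011111 (10xxxxxx ✓), payload 011111.
Byte 3: 0xA0 = 10100000 (10xxxxxx ✓), payload 100000.
Byte 4: 0x82 = 10000010 (10xxxxxx ✓), payload 000010.
Concatenate: 011011111100000000010 = 0xDF802 (21 bits → U+DF802).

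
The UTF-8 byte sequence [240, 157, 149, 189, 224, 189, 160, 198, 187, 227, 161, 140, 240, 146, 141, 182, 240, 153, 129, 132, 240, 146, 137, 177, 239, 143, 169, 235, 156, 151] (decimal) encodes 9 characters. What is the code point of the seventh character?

U+12271

Offset 0: leading byte 0xF0 = 11110000 → 4-byte char #1 = F0 9D 95 BD.
Offset 4: leading byte 0xE0 = 11100000 → 3-byte char #2 = E0 BD A0.
Offset 7: leading byte 0xC6 = 11000110 → 2-byte char #3 = C6 BB.
Offset 9: leading byte 0xE3 = 11100011 → 3-byte char #4 = E3 A1 8C.
Offset 12: leading byte 0xF0 = 11110000 → 4-byte char #5 = F0 92 8D B6.
Offset 16: leading byte 0xF0 = 11110000 → 4-byte char #6 = F0 99 81 84.
Offset 20: leading byte 0xF0 = 11110000 → 4-byte char #7 = F0 92 89 B1.
Leading byte 0xF0 = 11110000 matches 11110xxx → 4-byte sequence.
Byte 1: 0xF0 = 11110000, payload 000 (3 bits).
Byte 2: 0x92 = 10010010 (10xxxxxx ✓), payload 010010.
Byte 3: 0x89 = 10001001 (10xxxxxx ✓), payload 001001.
Byte 4: 0xB1 = 10110001 (10xxxxxx ✓), payload 110001.
Concatenate: 000010010001001110001 = 0x12271 (21 bits → U+12271).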